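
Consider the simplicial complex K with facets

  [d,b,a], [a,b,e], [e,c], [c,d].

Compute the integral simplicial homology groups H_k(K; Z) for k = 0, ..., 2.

K has 5 vertices, 7 edges, 2 triangles.
rank ∂_0 = 0, rank ∂_1 = 4 ⇒ b_0 = 5 − 0 − 4 = 1; all invariant factors of ∂_1 are 1 so no torsion. So H_0 = Z.
rank ∂_1 = 4, rank ∂_2 = 2 ⇒ b_1 = 7 − 4 − 2 = 1; all invariant factors of ∂_2 are 1 so no torsion. So H_1 = Z.
rank ∂_2 = 2, rank ∂_3 = 0 ⇒ b_2 = 2 − 2 − 0 = 0. So H_2 = 0.

H_0 = Z,  H_1 = Z,  H_2 = 0.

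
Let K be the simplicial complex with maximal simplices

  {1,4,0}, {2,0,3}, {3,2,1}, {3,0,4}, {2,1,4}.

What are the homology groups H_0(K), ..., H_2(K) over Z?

We work with the vertex ordering 0 < 1 < 2 < 3 < 4. The simplices of K, each written with vertices in increasing order, are:

  0-simplices (5): [0], [1], [2], [3], [4]
  1-simplices (10): [0,1], [0,2], [0,3], [0,4], [1,2], [1,3], [1,4], [2,3], [2,4], [3,4]
  2-simplices (5): [0,1,4], [0,2,3], [0,3,4], [1,2,3], [1,2,4]

so the chain groups are C_0 ≅ Z^5, C_1 ≅ Z^10, C_2 ≅ Z^5.

Boundary ∂_1: C_1 → C_0 sends each edge [p,q] (with p < q) to q − p. For instance
  ∂[0,2] = [2] − [0].
As a 5×10 matrix over Z this has rank 4, with invariant factors (1,1,1,1).

The boundary map ∂_2: C_2 → C_1 sends each 2-simplex [p,q,r] to [q,r] − [p,r] + [p,q]. For instance
  ∂[0,3,4] = [3,4] − [0,4] + [0,3],
  ∂[0,2,3] = [2,3] − [0,3] + [0,2].
As a 10×5 matrix over Z this has rank 5, with invariant factors (1,1,1,1,1).

From H_k ≅ ker(∂_k) / im(∂_{k+1}) we obtain:

  H_0: rank C_0 − rank ∂_1 = 5 − 4 = 1, and the invariant factors of ∂_1 are all 1, so H_0 ≅ Z.
  H_1: rank ker ∂_1 − rank ∂_2 = (10 − 4) − 5 = 1, and the invariant factors of ∂_2 are all 1, so H_1 ≅ Z.
  H_2: rank ker ∂_2 − rank ∂_3 = (5 − 5) − 0 = 0, and there is no ∂_3, so H_2 ≅ 0.

H_0 ≅ Z,  H_1 ≅ Z,  H_2 = 0.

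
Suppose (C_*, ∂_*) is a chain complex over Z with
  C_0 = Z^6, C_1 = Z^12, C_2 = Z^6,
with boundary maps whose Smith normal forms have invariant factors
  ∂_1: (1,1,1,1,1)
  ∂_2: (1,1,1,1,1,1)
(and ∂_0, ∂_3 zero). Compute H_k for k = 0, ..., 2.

H_0: b_0 = 6 − 0 − 5 = 1; torsion from ∂_1 factors > 1: none. So H_0 = Z.
H_1: b_1 = 12 − 5 − 6 = 1; torsion from ∂_2 factors > 1: none. So H_1 = Z.
H_2: b_2 = 6 − 6 − 0 = 0; torsion from ∂_3 factors > 1: none. So H_2 = 0.

H_0 = Z,  H_1 = Z,  H_2 = 0.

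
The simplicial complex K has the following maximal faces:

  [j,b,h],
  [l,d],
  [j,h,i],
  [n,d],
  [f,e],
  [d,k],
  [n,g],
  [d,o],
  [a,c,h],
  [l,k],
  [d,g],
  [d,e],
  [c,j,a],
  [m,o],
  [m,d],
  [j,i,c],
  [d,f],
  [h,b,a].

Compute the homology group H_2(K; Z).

H_2 ≅ 0.

Order the vertices as a < b < c < d < e < f < g < h < i < j < k < l < m < n < o. Listing each simplex with vertices in this order, K has dimension 2 with simplices:

  0-simplices (15): a, b, c, d, e, f, g, h, i, j, k, l, m, n, o
  1-simplices (24): ab, ac, ah, aj, bh, bj, ch, ci, cj, de, df, dg, dk, dl, dm, dn, do, ef, gn, hi, hj, ij, kl, mo
  2-simplices (6): abh, ach, acj, bhj, cij, hij

Hence C_0 ≅ Z^15, C_1 ≅ Z^24, C_2 ≅ Z^6.

∂_1: C_1 → C_0 is given by ∂[p,q] = [q] − [p].
As a 15×24 matrix over Z this has rank 13, with invariant factors (1,1,1,1,1,1,1,1,1,1,1,1,1).

Boundary ∂_2: C_2 → C_1 maps a triangle to the signed sum of its edges. For instance
  ∂bhj = hj − bj + bh,
  ∂abh = bh − ah + ab.
As a 24×6 matrix over Z this has rank 6, with invariant factors (1,1,1,1,1,1).

From H_k ≅ ker(∂_k) / im(∂_{k+1}) we obtain:

  H_2: rank ker ∂_2 − rank ∂_3 = (6 − 6) − 0 = 0, and there is no ∂_3, so H_2 ≅ 0.

(K is a triangulation of the disjoint union of the cylinder S^1 x I and a wedge of 4 circles.)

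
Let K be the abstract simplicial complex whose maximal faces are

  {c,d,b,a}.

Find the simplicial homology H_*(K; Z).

H_0 ≅ Z,  H_1 = 0,  H_2 = 0,  H_3 = 0.

We work with the vertex ordering a < b < c < d. The simplices of K, each written with vertices in increasing order, are:

  0-simplices (4): a, b, c, d
  1-simplices (6): ab, ac, ad, bc, bd, cd
  2-simplices (4): abc, abd, acd, bcd
  3-simplices (1): abcd

so the chain groups are C_0 ≅ Z^4, C_1 ≅ Z^6, C_2 ≅ Z^4, C_3 ≅ Z^1.

Boundary ∂_1: C_1 → C_0 is given by ∂[p,q] = [q] − [p]. For instance
  ∂bd = d − b.
The 4×6 boundary matrix has rank 3 and Smith normal form diag(1,1,1).

The boundary map ∂_2: C_2 → C_1 acts by ∂[p,q,r] = [q,r] − [p,r] + [p,q]. For instance
  ∂abc = bc − ac + ab,
  ∂acd = cd − ad + ac.
This gives a 6×4 integer matrix of rank 3; reducing to Smith normal form yields diagonal entries (1,1,1).

Boundary ∂_3: C_3 → C_2 sends each 3-simplex σ to the alternating sum Σ_i (−1)^i (σ with its i-th vertex removed). For instance
  ∂abcd = bcd − acd + abd − abc.
This gives a 4×1 integer matrix of rank 1; reducing to Smith normal form yields diagonal entries (1).

From H_k ≅ ker(∂_k) / im(∂_{k+1}) we obtain:

  H_0: rank C_0 − rank ∂_1 = 4 − 3 = 1, and the invariant factors of ∂_1 are all 1, so H_0 ≅ Z.
  H_1: rank ker ∂_1 − rank ∂_2 = (6 − 3) − 3 = 0, and the invariant factors of ∂_2 are all 1, so H_1 ≅ 0.
  H_2: rank ker ∂_2 − rank ∂_3 = (4 − 3) − 1 = 0, and the invariant factors of ∂_3 are all 1, so H_2 ≅ 0.
  H_3: rank ker ∂_3 − rank ∂_4 = (1 − 1) − 0 = 0, and there is no ∂_4, so H_3 ≅ 0.

(K is a triangulation of the 3-simplex.)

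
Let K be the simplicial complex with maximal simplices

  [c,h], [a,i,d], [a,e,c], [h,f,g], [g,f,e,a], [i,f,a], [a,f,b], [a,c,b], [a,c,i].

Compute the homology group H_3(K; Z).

H_3 = 0.

Fix the vertex order a < b < c < d < e < f < g < h < i and write every simplex with vertices in increasing order. Then dim K = 3 and the simplices of K are:

  0-simplices (9): a, b, c, d, e, f, g, h, i
  1-simplices (19): ab, ac, ad, ae, af, ag, ai, bc, bf, ce, ch, ci, di, ef, eg, fg, fh, fi, gh
  2-simplices (11): abc, abf, ace, aci, adi, aef, aeg, afg, afi, efg, fgh
  3-simplices (1): aefg

giving chain groups C_0 ≅ Z^9, C_1 ≅ Z^19, C_2 ≅ Z^11, C_3 ≅ Z^1.

Boundary ∂_1: C_1 → C_0 maps an edge to its endpoints' difference, ∂[p,q] = q − p. For instance
  ∂bf = f − b.
As a 9×19 matrix over Z this has rank 8, with invariant factors (1,1,1,1,1,1,1,1).

The boundary map ∂_2: C_2 → C_1 sends each 2-simplex [p,q,r] to [q,r] − [p,r] + [p,q]. For instance
  ∂aeg = eg − ag + ae,
  ∂abc = bc − ac + ab.
The 19×11 boundary matrix has rank 10 and Smith normal form diag(1,1,1,1,1,1,1,1,1,1).

The boundary map ∂_3: C_3 → C_2 sends each 3-simplex σ to the alternating sum Σ_i (−1)^i (σ with its i-th vertex removed). For instance
  ∂aefg = efg − afg + aeg − aef.
The resulting 11×1 matrix has rank 1, and its Smith normal form has invariant factors (1).

Computing H_k = (kernel of ∂_k) / (image of ∂_{k+1}):

  H_3: rank ker ∂_3 − rank ∂_4 = (1 − 1) − 0 = 0, and there is no ∂_4, so H_3 ≅ 0.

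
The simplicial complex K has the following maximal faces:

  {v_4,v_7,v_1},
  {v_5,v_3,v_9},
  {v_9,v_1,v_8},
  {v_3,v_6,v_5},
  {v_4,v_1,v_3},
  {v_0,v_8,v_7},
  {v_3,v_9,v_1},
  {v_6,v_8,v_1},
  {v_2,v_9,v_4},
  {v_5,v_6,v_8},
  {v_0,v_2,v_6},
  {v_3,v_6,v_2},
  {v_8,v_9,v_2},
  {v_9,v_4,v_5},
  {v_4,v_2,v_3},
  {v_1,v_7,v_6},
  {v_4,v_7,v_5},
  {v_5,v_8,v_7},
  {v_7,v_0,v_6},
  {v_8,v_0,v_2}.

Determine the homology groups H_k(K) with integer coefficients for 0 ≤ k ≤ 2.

Fix the vertex order v_0 < v_1 < v_2 < v_3 < v_4 < v_5 < v_6 < v_7 < v_8 < v_9 and write every simplex with vertices in increasing order. Then dim K = 2 and the simplices of K are:

  0-simplices (10): [v_0], [v_1], [v_2], [v_3], [v_4], [v_5], [v_6], [v_7], [v_8], [v_9]
  1-simplices (30): (30 of them)
  2-simplices (20): (20 of them)

Hence C_0 ≅ Z^10, C_1 ≅ Z^30, C_2 ≅ Z^20.

∂_1: C_1 → C_0 maps an edge to its endpoints' difference, ∂[p,q] = q − p. For instance
  ∂[v_0,v_7] = [v_7] − [v_0].
This gives a 10×30 integer matrix of rank 9; reducing to Smith normal form yields diagonal entries (1,1,1,1,1,1,1,1,1).

Boundary ∂_2: C_2 → C_1 acts by ∂[p,q,r] = [q,r] − [p,r] + [p,q]. For instance
  ∂[v_1,v_8,v_9] = [v_8,v_9] − [v_1,v_9] + [v_1,v_8],
  ∂[v_4,v_5,v_7] = [v_5,v_7] − [v_4,v_7] + [v_4,v_5].
The 30×20 boundary matrix has rank 20 and Smith normal form diag(1,1,1,1,1,1,1,1,1,1,1,1,1,1,1,1,1,1,1,2).

Computing H_k = (kernel of ∂_k) / (image of ∂_{k+1}):

  H_0: rank C_0 − rank ∂_1 = 10 − 9 = 1, and the invariant factors of ∂_1 are all 1, so H_0 = Z.
  H_1: rank ker ∂_1 − rank ∂_2 = (30 − 9) − 20 = 1, and ∂_2 has invariant factor 2 > 1, so H_1 = Z ⊕ Z_2.
  H_2: rank ker ∂_2 − rank ∂_3 = (20 − 20) − 0 = 0, and there is no ∂_3, so H_2 = 0.

As a check, the Euler characteristic is 10 − 30 + 20 = 0, which agrees with 1 − 1 + 0 = 0.
(K is a triangulation of the Klein bottle.)

H_0 ≅ Z,  H_1 ≅ Z ⊕ Z_2,  H_2 = 0.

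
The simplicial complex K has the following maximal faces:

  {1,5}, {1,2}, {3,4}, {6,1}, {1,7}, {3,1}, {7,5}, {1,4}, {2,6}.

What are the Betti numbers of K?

Order the vertices as 1 < 2 < 3 < 4 < 5 < 6 < 7. Listing each simplex with vertices in this order, K has dimension 1 with simplices:

  0-simplices (7): [1], [2], [3], [4], [5], [6], [7]
  1-simplices (9): [1,2], [1,3], [1,4], [1,5], [1,6], [1,7], [2,6], [3,4], [5,7]

Hence C_0 ≅ Z^7, C_1 ≅ Z^9.

∂_1: C_1 → C_0 sends each edge [p,q] (with p < q) to q − p. For instance
  ∂[5,7] = [7] − [5].
The resulting 7×9 matrix has rank 6, and its Smith normal form has invariant factors (1,1,1,1,1,1).

Now H_k = ker ∂_k / im ∂_{k+1}, so:

  H_0: rank C_0 − rank ∂_1 = 7 − 6 = 1, and the invariant factors of ∂_1 are all 1, so H_0 ≅ Z.
  H_1: rank ker ∂_1 − rank ∂_2 = (9 − 6) − 0 = 3, and there is no ∂_2, so H_1 ≅ Z^3.

(K is a triangulation of a wedge of 3 circles.)

Hence the Betti numbers are b_0 = 1, b_1 = 3.

b_0 = 1, b_1 = 3.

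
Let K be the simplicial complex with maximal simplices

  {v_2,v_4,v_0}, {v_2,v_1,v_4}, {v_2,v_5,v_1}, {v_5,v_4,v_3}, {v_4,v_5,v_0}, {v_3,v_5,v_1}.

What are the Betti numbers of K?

b_0 = 1, b_1 = 1, b_2 = 0.

Order the vertices as v_0 < v_1 < v_2 < v_3 < v_4 < v_5. Listing each simplex with vertices in this order, K has dimension 2 with simplices:

  0-simplices (6): [v_0], [v_1], [v_2], [v_3], [v_4], [v_5]
  1-simplices (12): [v_0,v_2], [v_0,v_4], [v_0,v_5], [v_1,v_2], [v_1,v_3], [v_1,v_4], [v_1,v_5], [v_2,v_4], [v_2,v_5], [v_3,v_4], [v_3,v_5], [v_4,v_5]
  2-simplices (6): [v_0,v_2,v_4], [v_0,v_4,v_5], [v_1,v_2,v_4], [v_1,v_2,v_5], [v_1,v_3,v_5], [v_3,v_4,v_5]

giving chain groups C_0 ≅ Z^6, C_1 ≅ Z^12, C_2 ≅ Z^6.

The boundary map ∂_1: C_1 → C_0 is given by ∂[p,q] = [q] − [p].
The resulting 6×12 matrix has rank 5, and its Smith normal form has invariant factors (1,1,1,1,1).

∂_2: C_2 → C_1 maps a triangle to the signed sum of its edges. For instance
  ∂[v_3,v_4,v_5] = [v_4,v_5] − [v_3,v_5] + [v_3,v_4],
  ∂[v_0,v_2,v_4] = [v_2,v_4] − [v_0,v_4] + [v_0,v_2].
As a 12×6 matrix over Z this has rank 6, with invariant factors (1,1,1,1,1,1).

Computing H_k = (kernel of ∂_k) / (image of ∂_{k+1}):

  H_0: rank C_0 − rank ∂_1 = 6 − 5 = 1, and the invariant factors of ∂_1 are all 1, so H_0 = Z.
  H_1: rank ker ∂_1 − rank ∂_2 = (12 − 5) − 6 = 1, and the invariant factors of ∂_2 are all 1, so H_1 = Z.
  H_2: rank ker ∂_2 − rank ∂_3 = (6 − 6) − 0 = 0, and there is no ∂_3, so H_2 = 0.

(K is a triangulation of the cylinder S^1 x I.)

Hence the Betti numbers are b_0 = 1, b_1 = 1, b_2 = 0.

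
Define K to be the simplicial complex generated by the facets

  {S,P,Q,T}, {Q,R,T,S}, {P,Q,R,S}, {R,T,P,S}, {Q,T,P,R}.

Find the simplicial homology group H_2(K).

Take the total order P < Q < R < S < T on the vertex set. Then K (dimension 3) consists of the simplices:

  0-simplices (5): P, Q, R, S, T
  1-simplices (10): PQ, PR, PS, PT, QR, QS, QT, RS, RT, ST
  2-simplices (10): PQR, PQS, PQT, PRS, PRT, PST, QRS, QRT, QST, RST
  3-simplices (5): PQRS, PQRT, PQST, PRST, QRST

so the chain groups are C_0 ≅ Z^5, C_1 ≅ Z^10, C_2 ≅ Z^10, C_3 ≅ Z^5.

The boundary map ∂_1: C_1 → C_0 sends each edge [p,q] (with p < q) to q − p. For instance
  ∂PR = R − P.
As a 5×10 matrix over Z this has rank 4, with invariant factors (1,1,1,1).

Boundary ∂_2: C_2 → C_1 sends each 2-simplex [p,q,r] to [q,r] − [p,r] + [p,q]. For instance
  ∂QRS = RS − QS + QR,
  ∂PRS = RS − PS + PR.
The 10×10 boundary matrix has rank 6 and Smith normal form diag(1,1,1,1,1,1).

∂_3: C_3 → C_2 sends each 3-simplex σ to the alternating sum Σ_i (−1)^i (σ with its i-th vertex removed). For instance
  ∂PQST = QST − PST + PQT − PQS,
  ∂QRST = RST − QST + QRT − QRS.
This gives a 10×5 integer matrix of rank 4; reducing to Smith normal form yields diagonal entries (1,1,1,1).

From H_k ≅ ker(∂_k) / im(∂_{k+1}) we obtain:

  H_2: rank ker ∂_2 − rank ∂_3 = (10 − 6) − 4 = 0, and the invariant factors of ∂_3 are all 1, so H_2 = 0.

H_2 ≅ 0.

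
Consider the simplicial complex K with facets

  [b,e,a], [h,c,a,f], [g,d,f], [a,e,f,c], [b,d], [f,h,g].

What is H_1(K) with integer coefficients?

H_1 = Z.

K has 8 vertices, 16 edges, 10 triangles, 2 3-simplices.
rank ∂_1 = 7, rank ∂_2 = 8 ⇒ b_1 = 16 − 7 − 8 = 1; all invariant factors of ∂_2 are 1 so no torsion. So H_1 = Z.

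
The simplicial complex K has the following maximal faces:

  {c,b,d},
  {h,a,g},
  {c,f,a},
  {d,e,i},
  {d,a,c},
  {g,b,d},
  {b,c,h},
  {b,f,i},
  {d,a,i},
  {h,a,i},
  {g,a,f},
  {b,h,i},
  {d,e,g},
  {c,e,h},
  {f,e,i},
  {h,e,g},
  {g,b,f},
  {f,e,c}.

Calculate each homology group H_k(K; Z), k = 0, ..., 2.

H_0 = Z,  H_1 = Z^2,  H_2 = Z.

Take the total order a < b < c < d < e < f < g < h < i on the vertex set. Then K (dimension 2) consists of the simplices:

  0-simplices (9): a, b, c, d, e, f, g, h, i
  1-simplices (27): ac, ad, af, ag, ah, ai, bc, bd, bf, bg, bh, bi, cd, ce, cf, ch, de, dg, di, ef, eg, eh, ei, fg, fi, gh, hi
  2-simplices (18): acd, acf, adi, afg, agh, ahi, bcd, bch, bdg, bfg, bfi, bhi, cef, ceh, deg, dei, efi, egh

giving chain groups C_0 ≅ Z^9, C_1 ≅ Z^27, C_2 ≅ Z^18.

∂_1: C_1 → C_0 is given by ∂[p,q] = [q] − [p].
The resulting 9×27 matrix has rank 8, and its Smith normal form has invariant factors (1,1,1,1,1,1,1,1).

∂_2: C_2 → C_1 acts by ∂[p,q,r] = [q,r] − [p,r] + [p,q]. For instance
  ∂adi = di − ai + ad,
  ∂efi = fi − ei + ef.
The 27×18 boundary matrix has rank 17 and Smith normal form diag(1,1,1,1,1,1,1,1,1,1,1,1,1,1,1,1,1).

From H_k ≅ ker(∂_k) / im(∂_{k+1}) we obtain:

  H_0: rank C_0 − rank ∂_1 = 9 − 8 = 1, and the invariant factors of ∂_1 are all 1, so H_0 = Z.
  H_1: rank ker ∂_1 − rank ∂_2 = (27 − 8) − 17 = 2, and the invariant factors of ∂_2 are all 1, so H_1 = Z^2.
  H_2: rank ker ∂_2 − rank ∂_3 = (18 − 17) − 0 = 1, and there is no ∂_3, so H_2 = Z.

As a check, the Euler characteristic is 9 − 27 + 18 = 0, which agrees with 1 − 2 + 1 = 0.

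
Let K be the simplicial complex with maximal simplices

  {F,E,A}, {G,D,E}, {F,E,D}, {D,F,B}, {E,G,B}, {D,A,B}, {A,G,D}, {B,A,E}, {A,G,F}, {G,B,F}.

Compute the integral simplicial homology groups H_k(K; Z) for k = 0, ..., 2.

H_0 ≅ Z,  H_1 ≅ Z/2Z,  H_2 = 0.

We work with the vertex ordering A < B < D < E < F < G. The simplices of K, each written with vertices in increasing order, are:

  0-simplices (6): A, B, D, E, F, G
  1-simplices (15): AB, AD, AE, AF, AG, BD, BE, BF, BG, DE, DF, DG, EF, EG, FG
  2-simplices (10): ABD, ABE, ADG, AEF, AFG, BDF, BEG, BFG, DEF, DEG

so the chain groups are C_0 ≅ Z^6, C_1 ≅ Z^15, C_2 ≅ Z^10.

∂_1: C_1 → C_0 sends each edge [p,q] (with p < q) to q − p. For instance
  ∂AE = E − A.
The resulting 6×15 matrix has rank 5, and its Smith normal form has invariant factors (1,1,1,1,1).

∂_2: C_2 → C_1 sends each 2-simplex [p,q,r] to [q,r] − [p,r] + [p,q]. For instance
  ∂BEG = EG − BG + BE,
  ∂ABD = BD − AD + AB.
The 15×10 boundary matrix has rank 10 and Smith normal form diag(1,1,1,1,1,1,1,1,1,2).

Now H_k = ker ∂_k / im ∂_{k+1}, so:

  H_0: rank C_0 − rank ∂_1 = 6 − 5 = 1, and the invariant factors of ∂_1 are all 1, so H_0 = Z.
  H_1: rank ker ∂_1 − rank ∂_2 = (15 − 5) − 10 = 0, and ∂_2 has invariant factor 2 > 1, so H_1 = Z/2Z.
  H_2: rank ker ∂_2 − rank ∂_3 = (10 − 10) − 0 = 0, and there is no ∂_3, so H_2 = 0.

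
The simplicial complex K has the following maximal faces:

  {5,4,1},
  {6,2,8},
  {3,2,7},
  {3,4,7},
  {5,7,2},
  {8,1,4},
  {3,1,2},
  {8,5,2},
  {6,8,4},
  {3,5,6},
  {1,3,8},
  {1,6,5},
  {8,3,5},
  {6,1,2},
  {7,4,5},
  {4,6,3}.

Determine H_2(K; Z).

H_2 ≅ Z.

Order the vertices as 1 < 2 < 3 < 4 < 5 < 6 < 7 < 8. Listing each simplex with vertices in this order, K has dimension 2 with simplices:

  0-simplices (8): [1], [2], [3], [4], [5], [6], [7], [8]
  1-simplices (24): (24 of them)
  2-simplices (16): [1,2,3], [1,2,6], [1,3,8], [1,4,5], [1,4,8], [1,5,6], [2,3,7], [2,5,7], [2,5,8], [2,6,8], [3,4,6], [3,4,7], [3,5,6], [3,5,8], [4,5,7], [4,6,8]

giving chain groups C_0 ≅ Z^8, C_1 ≅ Z^24, C_2 ≅ Z^16.

Boundary ∂_1: C_1 → C_0 maps an edge to its endpoints' difference, ∂[p,q] = q − p. For instance
  ∂[3,8] = [8] − [3].
This gives a 8×24 integer matrix of rank 7; reducing to Smith normal form yields diagonal entries (1,1,1,1,1,1,1).

∂_2: C_2 → C_1 sends each 2-simplex [p,q,r] to [q,r] − [p,r] + [p,q]. For instance
  ∂[3,5,8] = [5,8] − [3,8] + [3,5],
  ∂[1,4,8] = [4,8] − [1,8] + [1,4].
The resulting 24×16 matrix has rank 15, and its Smith normal form has invariant factors (1,1,1,1,1,1,1,1,1,1,1,1,1,1,1).

Computing H_k = (kernel of ∂_k) / (image of ∂_{k+1}):

  H_2: rank ker ∂_2 − rank ∂_3 = (16 − 15) − 0 = 1, and there is no ∂_3, so H_2 = Z.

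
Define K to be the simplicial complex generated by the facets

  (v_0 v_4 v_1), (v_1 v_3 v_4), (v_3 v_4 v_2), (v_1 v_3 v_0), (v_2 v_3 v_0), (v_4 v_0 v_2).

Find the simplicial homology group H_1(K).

Take the total order v_0 < v_1 < v_2 < v_3 < v_4 on the vertex set. Then K (dimension 2) consists of the simplices:

  0-simplices (5): [v_0], [v_1], [v_2], [v_3], [v_4]
  1-simplices (9): [v_0,v_1], [v_0,v_2], [v_0,v_3], [v_0,v_4], [v_1,v_3], [v_1,v_4], [v_2,v_3], [v_2,v_4], [v_3,v_4]
  2-simplices (6): [v_0,v_1,v_3], [v_0,v_1,v_4], [v_0,v_2,v_3], [v_0,v_2,v_4], [v_1,v_3,v_4], [v_2,v_3,v_4]

Hence C_0 ≅ Z^5, C_1 ≅ Z^9, C_2 ≅ Z^6.

The boundary map ∂_1: C_1 → C_0 maps an edge to its endpoints' difference, ∂[p,q] = q − p. For instance
  ∂[v_3,v_4] = [v_4] − [v_3].
This gives a 5×9 integer matrix of rank 4; reducing to Smith normal form yields diagonal entries (1,1,1,1).

The boundary map ∂_2: C_2 → C_1 maps a triangle to the signed sum of its edges. For instance
  ∂[v_0,v_1,v_4] = [v_1,v_4] − [v_0,v_4] + [v_0,v_1],
  ∂[v_0,v_2,v_3] = [v_2,v_3] − [v_0,v_3] + [v_0,v_2].
The 9×6 boundary matrix has rank 5 and Smith normal form diag(1,1,1,1,1).

Computing H_k = (kernel of ∂_k) / (image of ∂_{k+1}):

  H_1: rank ker ∂_1 − rank ∂_2 = (9 − 4) − 5 = 0, and the invariant factors of ∂_2 are all 1, so H_1 = 0.

(K is a triangulation of the 2-sphere S^2.)

H_1 ≅ 0.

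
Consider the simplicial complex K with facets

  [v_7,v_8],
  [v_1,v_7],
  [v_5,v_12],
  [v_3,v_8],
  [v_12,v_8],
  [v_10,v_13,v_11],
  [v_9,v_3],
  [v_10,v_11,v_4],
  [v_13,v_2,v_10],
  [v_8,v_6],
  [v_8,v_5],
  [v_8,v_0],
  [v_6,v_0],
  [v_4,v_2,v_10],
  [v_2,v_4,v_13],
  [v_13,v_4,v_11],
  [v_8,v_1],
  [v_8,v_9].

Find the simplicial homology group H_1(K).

H_1 ≅ Z^4.

Fix the vertex order v_0 < v_1 < v_2 < v_3 < v_4 < v_5 < v_6 < v_7 < v_8 < v_9 < v_10 < v_11 < v_12 < v_13 and write every simplex with vertices in increasing order. Then dim K = 2 and the simplices of K are:

  0-simplices (14): [v_0], [v_1], [v_2], [v_3], [v_4], [v_5], [v_6], [v_7], [v_8], [v_9], [v_10], [v_11], [v_12], [v_13]
  1-simplices (21): (21 of them)
  2-simplices (6): [v_2,v_4,v_10], [v_2,v_4,v_13], [v_2,v_10,v_13], [v_4,v_10,v_11], [v_4,v_11,v_13], [v_10,v_11,v_13]

giving chain groups C_0 ≅ Z^14, C_1 ≅ Z^21, C_2 ≅ Z^6.

∂_1: C_1 → C_0 sends each edge [p,q] (with p < q) to q − p.
The 14×21 boundary matrix has rank 12 and Smith normal form diag(1,1,1,1,1,1,1,1,1,1,1,1).

∂_2: C_2 → C_1 sends each 2-simplex [p,q,r] to [q,r] − [p,r] + [p,q]. For instance
  ∂[v_4,v_10,v_11] = [v_10,v_11] − [v_4,v_11] + [v_4,v_10],
  ∂[v_2,v_4,v_10] = [v_4,v_10] − [v_2,v_10] + [v_2,v_4].
This gives a 21×6 integer matrix of rank 5; reducing to Smith normal form yields diagonal entries (1,1,1,1,1).

Now H_k = ker ∂_k / im ∂_{k+1}, so:

  H_1: rank ker ∂_1 − rank ∂_2 = (21 − 12) − 5 = 4, and the invariant factors of ∂_2 are all 1, so H_1 ≅ Z^4.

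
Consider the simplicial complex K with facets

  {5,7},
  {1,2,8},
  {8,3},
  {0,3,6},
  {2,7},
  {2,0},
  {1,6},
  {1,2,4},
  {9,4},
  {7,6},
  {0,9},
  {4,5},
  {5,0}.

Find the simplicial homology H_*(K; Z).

We work with the vertex ordering 0 < 1 < 2 < 3 < 4 < 5 < 6 < 7 < 8 < 9. The simplices of K, each written with vertices in increasing order, are:

  0-simplices (10): [0], [1], [2], [3], [4], [5], [6], [7], [8], [9]
  1-simplices (18): [0,2], [0,3], [0,5], [0,6], [0,9], [1,2], [1,4], [1,6], [1,8], [2,4], [2,7], [2,8], [3,6], [3,8], [4,5], [4,9], [5,7], [6,7]
  2-simplices (3): [0,3,6], [1,2,4], [1,2,8]

Hence C_0 ≅ Z^10, C_1 ≅ Z^18, C_2 ≅ Z^3.

∂_1: C_1 → C_0 sends each edge [p,q] (with p < q) to q − p.
This gives a 10×18 integer matrix of rank 9; reducing to Smith normal form yields diagonal entries (1,1,1,1,1,1,1,1,1).

Boundary ∂_2: C_2 → C_1 acts by ∂[p,q,r] = [q,r] − [p,r] + [p,q]. For instance
  ∂[0,3,6] = [3,6] − [0,6] + [0,3],
  ∂[1,2,8] = [2,8] − [1,8] + [1,2].
The resulting 18×3 matrix has rank 3, and its Smith normal form has invariant factors (1,1,1).

Computing H_k = (kernel of ∂_k) / (image of ∂_{k+1}):

  H_0: rank C_0 − rank ∂_1 = 10 − 9 = 1, and the invariant factors of ∂_1 are all 1, so H_0 ≅ Z.
  H_1: rank ker ∂_1 − rank ∂_2 = (18 − 9) − 3 = 6, and the invariant factors of ∂_2 are all 1, so H_1 ≅ Z^6.
  H_2: rank ker ∂_2 − rank ∂_3 = (3 − 3) − 0 = 0, and there is no ∂_3, so H_2 ≅ 0.

H_0 ≅ Z,  H_1 ≅ Z^6,  H_2 = 0.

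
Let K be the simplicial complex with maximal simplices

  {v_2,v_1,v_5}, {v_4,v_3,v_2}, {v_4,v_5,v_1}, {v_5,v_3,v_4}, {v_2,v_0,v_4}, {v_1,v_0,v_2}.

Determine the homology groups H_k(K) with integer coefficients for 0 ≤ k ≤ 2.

H_0 = Z,  H_1 = Z,  H_2 = 0.

Take the total order v_0 < v_1 < v_2 < v_3 < v_4 < v_5 on the vertex set. Then K (dimension 2) consists of the simplices:

  0-simplices (6): [v_0], [v_1], [v_2], [v_3], [v_4], [v_5]
  1-simplices (12): [v_0,v_1], [v_0,v_2], [v_0,v_4], [v_1,v_2], [v_1,v_4], [v_1,v_5], [v_2,v_3], [v_2,v_4], [v_2,v_5], [v_3,v_4], [v_3,v_5], [v_4,v_5]
  2-simplices (6): [v_0,v_1,v_2], [v_0,v_2,v_4], [v_1,v_2,v_5], [v_1,v_4,v_5], [v_2,v_3,v_4], [v_3,v_4,v_5]

so the chain groups are C_0 ≅ Z^6, C_1 ≅ Z^12, C_2 ≅ Z^6.

Boundary ∂_1: C_1 → C_0 maps an edge to its endpoints' difference, ∂[p,q] = q − p.
This gives a 6×12 integer matrix of rank 5; reducing to Smith normal form yields diagonal entries (1,1,1,1,1).

∂_2: C_2 → C_1 sends each 2-simplex [p,q,r] to [q,r] − [p,r] + [p,q]. For instance
  ∂[v_3,v_4,v_5] = [v_4,v_5] − [v_3,v_5] + [v_3,v_4],
  ∂[v_0,v_2,v_4] = [v_2,v_4] − [v_0,v_4] + [v_0,v_2].
The resulting 12×6 matrix has rank 6, and its Smith normal form has invariant factors (1,1,1,1,1,1).

From H_k ≅ ker(∂_k) / im(∂_{k+1}) we obtain:

  H_0: rank C_0 − rank ∂_1 = 6 − 5 = 1, and the invariant factors of ∂_1 are all 1, so H_0 ≅ Z.
  H_1: rank ker ∂_1 − rank ∂_2 = (12 − 5) − 6 = 1, and the invariant factors of ∂_2 are all 1, so H_1 ≅ Z.
  H_2: rank ker ∂_2 − rank ∂_3 = (6 − 6) − 0 = 0, and there is no ∂_3, so H_2 ≅ 0.

As a check, the Euler characteristic is 6 − 12 + 6 = 0, which agrees with 1 − 1 + 0 = 0.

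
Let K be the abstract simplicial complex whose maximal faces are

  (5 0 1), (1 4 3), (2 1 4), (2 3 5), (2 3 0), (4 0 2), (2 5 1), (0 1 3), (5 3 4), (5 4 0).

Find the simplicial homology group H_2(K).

H_2 = 0.

We work with the vertex ordering 0 < 1 < 2 < 3 < 4 < 5. The simplices of K, each written with vertices in increasing order, are:

  0-simplices (6): [0], [1], [2], [3], [4], [5]
  1-simplices (15): [0,1], [0,2], [0,3], [0,4], [0,5], [1,2], [1,3], [1,4], [1,5], [2,3], [2,4], [2,5], [3,4], [3,5], [4,5]
  2-simplices (10): [0,1,3], [0,1,5], [0,2,3], [0,2,4], [0,4,5], [1,2,4], [1,2,5], [1,3,4], [2,3,5], [3,4,5]

giving chain groups C_0 ≅ Z^6, C_1 ≅ Z^15, C_2 ≅ Z^10.

∂_1: C_1 → C_0 sends each edge [p,q] (with p < q) to q − p. For instance
  ∂[2,5] = [5] − [2].
The resulting 6×15 matrix has rank 5, and its Smith normal form has invariant factors (1,1,1,1,1).

The boundary map ∂_2: C_2 → C_1 maps a triangle to the signed sum of its edges. For instance
  ∂[1,2,5] = [2,5] − [1,5] + [1,2],
  ∂[0,1,5] = [1,5] − [0,5] + [0,1].
The resulting 15×10 matrix has rank 10, and its Smith normal form has invariant factors (1,1,1,1,1,1,1,1,1,2).

From H_k ≅ ker(∂_k) / im(∂_{k+1}) we obtain:

  H_2: rank ker ∂_2 − rank ∂_3 = (10 − 10) − 0 = 0, and there is no ∂_3, so H_2 ≅ 0.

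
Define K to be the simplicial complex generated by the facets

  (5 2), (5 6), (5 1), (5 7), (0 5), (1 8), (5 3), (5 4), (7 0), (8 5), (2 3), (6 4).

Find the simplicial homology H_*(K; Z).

We work with the vertex ordering 0 < 1 < 2 < 3 < 4 < 5 < 6 < 7 < 8. The simplices of K, each written with vertices in increasing order, are:

  0-simplices (9): [0], [1], [2], [3], [4], [5], [6], [7], [8]
  1-simplices (12): [0,5], [0,7], [1,5], [1,8], [2,3], [2,5], [3,5], [4,5], [4,6], [5,6], [5,7], [5,8]

so the chain groups are C_0 ≅ Z^9, C_1 ≅ Z^12.

Boundary ∂_1: C_1 → C_0 is given by ∂[p,q] = [q] − [p].
This gives a 9×12 integer matrix of rank 8; reducing to Smith normal form yields diagonal entries (1,1,1,1,1,1,1,1).

Reading off H_k = ker ∂_k / im ∂_{k+1}:

  H_0: rank C_0 − rank ∂_1 = 9 − 8 = 1, and the invariant factors of ∂_1 are all 1, so H_0 ≅ Z.
  H_1: rank ker ∂_1 − rank ∂_2 = (12 − 8) − 0 = 4, and there is no ∂_2, so H_1 ≅ Z^4.

H_0 ≅ Z,  H_1 ≅ Z^4.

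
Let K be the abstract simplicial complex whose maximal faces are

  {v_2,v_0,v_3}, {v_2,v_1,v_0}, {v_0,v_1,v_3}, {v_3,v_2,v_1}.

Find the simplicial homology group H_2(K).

H_2 = Z.

We work with the vertex ordering v_0 < v_1 < v_2 < v_3. The simplices of K, each written with vertices in increasing order, are:

  0-simplices (4): [v_0], [v_1], [v_2], [v_3]
  1-simplices (6): [v_0,v_1], [v_0,v_2], [v_0,v_3], [v_1,v_2], [v_1,v_3], [v_2,v_3]
  2-simplices (4): [v_0,v_1,v_2], [v_0,v_1,v_3], [v_0,v_2,v_3], [v_1,v_2,v_3]

Hence C_0 ≅ Z^4, C_1 ≅ Z^6, C_2 ≅ Z^4.

Boundary ∂_1: C_1 → C_0 maps an edge to its endpoints' difference, ∂[p,q] = q − p.
As a 4×6 matrix over Z this has rank 3, with invariant factors (1,1,1).

The boundary map ∂_2: C_2 → C_1 acts by ∂[p,q,r] = [q,r] − [p,r] + [p,q]. For instance
  ∂[v_1,v_2,v_3] = [v_2,v_3] − [v_1,v_3] + [v_1,v_2],
  ∂[v_0,v_1,v_3] = [v_1,v_3] − [v_0,v_3] + [v_0,v_1].
This gives a 6×4 integer matrix of rank 3; reducing to Smith normal form yields diagonal entries (1,1,1).

Now H_k = ker ∂_k / im ∂_{k+1}, so:

  H_2: rank ker ∂_2 − rank ∂_3 = (4 − 3) − 0 = 1, and there is no ∂_3, so H_2 = Z.

(K is a triangulation of the 2-sphere S^2.)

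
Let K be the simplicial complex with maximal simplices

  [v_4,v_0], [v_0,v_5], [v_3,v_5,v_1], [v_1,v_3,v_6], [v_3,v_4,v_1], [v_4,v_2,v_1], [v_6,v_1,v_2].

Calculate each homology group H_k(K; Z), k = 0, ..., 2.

Fix the vertex order v_0 < v_1 < v_2 < v_3 < v_4 < v_5 < v_6 and write every simplex with vertices in increasing order. Then dim K = 2 and the simplices of K are:

  0-simplices (7): [v_0], [v_1], [v_2], [v_3], [v_4], [v_5], [v_6]
  1-simplices (12): [v_0,v_4], [v_0,v_5], [v_1,v_2], [v_1,v_3], [v_1,v_4], [v_1,v_5], [v_1,v_6], [v_2,v_4], [v_2,v_6], [v_3,v_4], [v_3,v_5], [v_3,v_6]
  2-simplices (5): [v_1,v_2,v_4], [v_1,v_2,v_6], [v_1,v_3,v_4], [v_1,v_3,v_5], [v_1,v_3,v_6]

giving chain groups C_0 ≅ Z^7, C_1 ≅ Z^12, C_2 ≅ Z^5.

The boundary map ∂_1: C_1 → C_0 maps an edge to its endpoints' difference, ∂[p,q] = q − p.
The resulting 7×12 matrix has rank 6, and its Smith normal form has invariant factors (1,1,1,1,1,1).

The boundary map ∂_2: C_2 → C_1 maps a triangle to the signed sum of its edges. For instance
  ∂[v_1,v_3,v_6] = [v_3,v_6] − [v_1,v_6] + [v_1,v_3],
  ∂[v_1,v_3,v_4] = [v_3,v_4] − [v_1,v_4] + [v_1,v_3].
As a 12×5 matrix over Z this has rank 5, with invariant factors (1,1,1,1,1).

Now H_k = ker ∂_k / im ∂_{k+1}, so:

  H_0: rank C_0 − rank ∂_1 = 7 − 6 = 1, and the invariant factors of ∂_1 are all 1, so H_0 = Z.
  H_1: rank ker ∂_1 − rank ∂_2 = (12 − 6) − 5 = 1, and the invariant factors of ∂_2 are all 1, so H_1 = Z.
  H_2: rank ker ∂_2 − rank ∂_3 = (5 − 5) − 0 = 0, and there is no ∂_3, so H_2 = 0.

As a check, the Euler characteristic is 7 − 12 + 5 = 0, which agrees with 1 − 1 + 0 = 0.

H_0 = Z,  H_1 = Z,  H_2 = 0.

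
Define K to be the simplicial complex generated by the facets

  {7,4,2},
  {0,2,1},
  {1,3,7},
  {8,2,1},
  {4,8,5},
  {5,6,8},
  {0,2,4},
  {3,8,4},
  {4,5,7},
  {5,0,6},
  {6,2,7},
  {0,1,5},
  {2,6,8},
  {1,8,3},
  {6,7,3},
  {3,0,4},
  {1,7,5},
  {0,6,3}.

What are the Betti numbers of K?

K has 9 vertices, 27 edges, 18 triangles.
rank ∂_0 = 0, rank ∂_1 = 8 ⇒ b_0 = 9 − 0 − 8 = 1; all invariant factors of ∂_1 are 1 so no torsion. So H_0 ≅ Z.
rank ∂_1 = 8, rank ∂_2 = 17 ⇒ b_1 = 27 − 8 − 17 = 2; all invariant factors of ∂_2 are 1 so no torsion. So H_1 ≅ Z^2.
rank ∂_2 = 17, rank ∂_3 = 0 ⇒ b_2 = 18 − 17 − 0 = 1. So H_2 ≅ Z.

b_0 = 1, b_1 = 2, b_2 = 1.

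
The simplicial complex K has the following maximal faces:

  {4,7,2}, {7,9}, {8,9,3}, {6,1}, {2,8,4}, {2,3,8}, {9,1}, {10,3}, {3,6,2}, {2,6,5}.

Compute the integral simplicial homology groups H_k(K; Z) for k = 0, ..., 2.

K has 10 vertices, 17 edges, 6 triangles.
rank ∂_0 = 0, rank ∂_1 = 9 ⇒ b_0 = 10 − 0 − 9 = 1; all invariant factors of ∂_1 are 1 so no torsion. So H_0 = Z.
rank ∂_1 = 9, rank ∂_2 = 6 ⇒ b_1 = 17 − 9 − 6 = 2; all invariant factors of ∂_2 are 1 so no torsion. So H_1 = Z^2.
rank ∂_2 = 6, rank ∂_3 = 0 ⇒ b_2 = 6 − 6 − 0 = 0. So H_2 = 0.

H_0 = Z,  H_1 = Z^2,  H_2 = 0.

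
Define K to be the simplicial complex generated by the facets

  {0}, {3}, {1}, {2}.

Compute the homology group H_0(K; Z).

K has 4 vertices.
rank ∂_0 = 0, rank ∂_1 = 0 ⇒ b_0 = 4 − 0 − 0 = 4. So H_0 ≅ Z^4.

H_0 ≅ Z^4.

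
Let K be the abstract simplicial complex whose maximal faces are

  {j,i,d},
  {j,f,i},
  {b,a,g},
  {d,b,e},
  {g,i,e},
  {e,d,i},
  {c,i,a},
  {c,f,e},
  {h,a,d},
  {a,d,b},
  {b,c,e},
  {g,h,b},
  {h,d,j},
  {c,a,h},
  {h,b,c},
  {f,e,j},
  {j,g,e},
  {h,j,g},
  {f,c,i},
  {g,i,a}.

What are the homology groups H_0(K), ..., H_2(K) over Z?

Take the total order a < b < c < d < e < f < g < h < i < j on the vertex set. Then K (dimension 2) consists of the simplices:

  0-simplices (10): a, b, c, d, e, f, g, h, i, j
  1-simplices (30): ab, ac, ad, ag, ah, ai, bc, bd, be, bg, bh, ce, cf, ch, ci, de, dh, di, dj, ef, eg, ei, ej, fi, fj, gh, gi, gj, hj, ij
  2-simplices (20): abd, abg, ach, aci, adh, agi, bce, bch, bde, bgh, cef, cfi, dei, dhj, dij, efj, egi, egj, fij, ghj

so the chain groups are C_0 ≅ Z^10, C_1 ≅ Z^30, C_2 ≅ Z^20.

Boundary ∂_1: C_1 → C_0 is given by ∂[p,q] = [q] − [p]. For instance
  ∂gj = j − g.
The resulting 10×30 matrix has rank 9, and its Smith normal form has invariant factors (1,1,1,1,1,1,1,1,1).

∂_2: C_2 → C_1 maps a triangle to the signed sum of its edges. For instance
  ∂abg = bg − ag + ab,
  ∂bgh = gh − bh + bg.
The resulting 30×20 matrix has rank 20, and its Smith normal form has invariant factors (1,1,1,1,1,1,1,1,1,1,1,1,1,1,1,1,1,1,1,2).

Computing H_k = (kernel of ∂_k) / (image of ∂_{k+1}):

  H_0: rank C_0 − rank ∂_1 = 10 − 9 = 1, and the invariant factors of ∂_1 are all 1, so H_0 ≅ Z.
  H_1: rank ker ∂_1 − rank ∂_2 = (30 − 9) − 20 = 1, and ∂_2 has invariant factor 2 > 1, so H_1 ≅ Z ⊕ Z/2.
  H_2: rank ker ∂_2 − rank ∂_3 = (20 − 20) − 0 = 0, and there is no ∂_3, so H_2 ≅ 0.

H_0 ≅ Z,  H_1 ≅ Z ⊕ Z/2,  H_2 = 0.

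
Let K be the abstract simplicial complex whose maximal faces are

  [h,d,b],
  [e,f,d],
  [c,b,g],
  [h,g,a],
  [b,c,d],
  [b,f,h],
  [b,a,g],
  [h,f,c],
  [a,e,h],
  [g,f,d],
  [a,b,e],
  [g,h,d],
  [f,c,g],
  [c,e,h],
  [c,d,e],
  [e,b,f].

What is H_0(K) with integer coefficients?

Take the total order a < b < c < d < e < f < g < h on the vertex set. Then K (dimension 2) consists of the simplices:

  0-simplices (8): a, b, c, d, e, f, g, h
  1-simplices (24): ab, ae, ag, ah, bc, bd, be, bf, bg, bh, cd, ce, cf, cg, ch, de, df, dg, dh, ef, eh, fg, fh, gh
  2-simplices (16): abe, abg, aeh, agh, bcd, bcg, bdh, bef, bfh, cde, ceh, cfg, cfh, def, dfg, dgh

giving chain groups C_0 ≅ Z^8, C_1 ≅ Z^24, C_2 ≅ Z^16.

Boundary ∂_1: C_1 → C_0 sends each edge [p,q] (with p < q) to q − p.
This gives a 8×24 integer matrix of rank 7; reducing to Smith normal form yields diagonal entries (1,1,1,1,1,1,1).

Boundary ∂_2: C_2 → C_1 sends each 2-simplex [p,q,r] to [q,r] − [p,r] + [p,q]. For instance
  ∂cfh = fh − ch + cf,
  ∂aeh = eh − ah + ae.
The 24×16 boundary matrix has rank 15 and Smith normal form diag(1,1,1,1,1,1,1,1,1,1,1,1,1,1,1).

From H_k ≅ ker(∂_k) / im(∂_{k+1}) we obtain:

  H_0: rank C_0 − rank ∂_1 = 8 − 7 = 1, and the invariant factors of ∂_1 are all 1, so H_0 = Z.

H_0 = Z.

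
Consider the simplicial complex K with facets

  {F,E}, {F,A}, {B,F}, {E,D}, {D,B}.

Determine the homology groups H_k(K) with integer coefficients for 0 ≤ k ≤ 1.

H_0 ≅ Z,  H_1 ≅ Z.

K has 5 vertices, 5 edges.
rank ∂_0 = 0, rank ∂_1 = 4 ⇒ b_0 = 5 − 0 − 4 = 1; all invariant factors of ∂_1 are 1 so no torsion. So H_0 ≅ Z.
rank ∂_1 = 4, rank ∂_2 = 0 ⇒ b_1 = 5 − 4 − 0 = 1. So H_1 ≅ Z.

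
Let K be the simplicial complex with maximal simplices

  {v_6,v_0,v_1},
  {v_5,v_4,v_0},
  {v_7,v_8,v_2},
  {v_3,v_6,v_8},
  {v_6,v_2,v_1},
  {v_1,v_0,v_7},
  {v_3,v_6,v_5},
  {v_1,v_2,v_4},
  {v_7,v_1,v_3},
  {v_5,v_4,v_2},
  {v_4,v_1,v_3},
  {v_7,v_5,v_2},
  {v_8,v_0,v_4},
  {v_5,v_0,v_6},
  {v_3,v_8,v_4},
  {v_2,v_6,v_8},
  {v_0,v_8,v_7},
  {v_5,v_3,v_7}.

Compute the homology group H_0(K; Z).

K has 9 vertices, 27 edges, 18 triangles.
rank ∂_0 = 0, rank ∂_1 = 8 ⇒ b_0 = 9 − 0 − 8 = 1; all invariant factors of ∂_1 are 1 so no torsion. So H_0 = Z.

H_0 = Z.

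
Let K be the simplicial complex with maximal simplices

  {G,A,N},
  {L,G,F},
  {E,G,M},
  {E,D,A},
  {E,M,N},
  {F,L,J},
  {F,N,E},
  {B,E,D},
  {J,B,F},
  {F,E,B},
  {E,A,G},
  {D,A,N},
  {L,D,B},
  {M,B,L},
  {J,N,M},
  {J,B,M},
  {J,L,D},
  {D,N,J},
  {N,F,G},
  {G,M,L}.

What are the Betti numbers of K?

b_0 = 1, b_1 = 1, b_2 = 0.

K has 10 vertices, 30 edges, 20 triangles.
rank ∂_0 = 0, rank ∂_1 = 9 ⇒ b_0 = 10 − 0 − 9 = 1; all invariant factors of ∂_1 are 1 so no torsion. So H_0 ≅ Z.
rank ∂_1 = 9, rank ∂_2 = 20 ⇒ b_1 = 30 − 9 − 20 = 1; ∂_2 has invariant factor(s) [2] giving torsion. So H_1 ≅ Z ⊕ Z/2Z.
rank ∂_2 = 20, rank ∂_3 = 0 ⇒ b_2 = 20 − 20 − 0 = 0. So H_2 ≅ 0.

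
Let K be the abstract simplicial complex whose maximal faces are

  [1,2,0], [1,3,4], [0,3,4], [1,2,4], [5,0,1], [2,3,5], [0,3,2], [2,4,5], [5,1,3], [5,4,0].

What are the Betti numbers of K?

We work with the vertex ordering 0 < 1 < 2 < 3 < 4 < 5. The simplices of K, each written with vertices in increasing order, are:

  0-simplices (6): [0], [1], [2], [3], [4], [5]
  1-simplices (15): [0,1], [0,2], [0,3], [0,4], [0,5], [1,2], [1,3], [1,4], [1,5], [2,3], [2,4], [2,5], [3,4], [3,5], [4,5]
  2-simplices (10): [0,1,2], [0,1,5], [0,2,3], [0,3,4], [0,4,5], [1,2,4], [1,3,4], [1,3,5], [2,3,5], [2,4,5]

Hence C_0 ≅ Z^6, C_1 ≅ Z^15, C_2 ≅ Z^10.

∂_1: C_1 → C_0 maps an edge to its endpoints' difference, ∂[p,q] = q − p.
The 6×15 boundary matrix has rank 5 and Smith normal form diag(1,1,1,1,1).

The boundary map ∂_2: C_2 → C_1 maps a triangle to the signed sum of its edges. For instance
  ∂[0,2,3] = [2,3] − [0,3] + [0,2],
  ∂[0,1,2] = [1,2] − [0,2] + [0,1].
As a 15×10 matrix over Z this has rank 10, with invariant factors (1,1,1,1,1,1,1,1,1,2).

Computing H_k = (kernel of ∂_k) / (image of ∂_{k+1}):

  H_0: rank C_0 − rank ∂_1 = 6 − 5 = 1, and the invariant factors of ∂_1 are all 1, so H_0 ≅ Z.
  H_1: rank ker ∂_1 − rank ∂_2 = (15 − 5) − 10 = 0, and ∂_2 has invariant factor 2 > 1, so H_1 ≅ Z/2.
  H_2: rank ker ∂_2 − rank ∂_3 = (10 − 10) − 0 = 0, and there is no ∂_3, so H_2 ≅ 0.

As a check, the Euler characteristic is 6 − 15 + 10 = 1, which agrees with 1 − 0 + 0 = 1.

Hence the Betti numbers are b_0 = 1, b_1 = 0, b_2 = 0.

b_0 = 1, b_1 = 0, b_2 = 0.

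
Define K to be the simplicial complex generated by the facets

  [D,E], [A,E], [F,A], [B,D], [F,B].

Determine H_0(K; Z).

H_0 = Z.

Take the total order A < B < D < E < F on the vertex set. Then K (dimension 1) consists of the simplices:

  0-simplices (5): A, B, D, E, F
  1-simplices (5): AE, AF, BD, BF, DE

giving chain groups C_0 ≅ Z^5, C_1 ≅ Z^5.

The boundary map ∂_1: C_1 → C_0 sends each edge [p,q] (with p < q) to q − p. For instance
  ∂DE = E − D.
The 5×5 boundary matrix has rank 4 and Smith normal form diag(1,1,1,1).

Computing H_k = (kernel of ∂_k) / (image of ∂_{k+1}):

  H_0: rank C_0 − rank ∂_1 = 5 − 4 = 1, and the invariant factors of ∂_1 are all 1, so H_0 ≅ Z.

(K is a triangulation of the circle S^1.)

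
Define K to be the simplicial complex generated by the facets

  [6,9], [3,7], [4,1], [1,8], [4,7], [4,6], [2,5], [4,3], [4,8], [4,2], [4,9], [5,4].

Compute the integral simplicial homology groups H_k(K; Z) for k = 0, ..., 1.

Take the total order 1 < 2 < 3 < 4 < 5 < 6 < 7 < 8 < 9 on the vertex set. Then K (dimension 1) consists of the simplices:

  0-simplices (9): [1], [2], [3], [4], [5], [6], [7], [8], [9]
  1-simplices (12): [1,4], [1,8], [2,4], [2,5], [3,4], [3,7], [4,5], [4,6], [4,7], [4,8], [4,9], [6,9]

giving chain groups C_0 ≅ Z^9, C_1 ≅ Z^12.

Boundary ∂_1: C_1 → C_0 sends each edge [p,q] (with p < q) to q − p. For instance
  ∂[3,4] = [4] − [3].
The resulting 9×12 matrix has rank 8, and its Smith normal form has invariant factors (1,1,1,1,1,1,1,1).

Reading off H_k = ker ∂_k / im ∂_{k+1}:

  H_0: rank C_0 − rank ∂_1 = 9 − 8 = 1, and the invariant factors of ∂_1 are all 1, so H_0 ≅ Z.
  H_1: rank ker ∂_1 − rank ∂_2 = (12 − 8) − 0 = 4, and there is no ∂_2, so H_1 ≅ Z^4.

(K is a triangulation of a wedge of 4 circles.)

H_0 ≅ Z,  H_1 ≅ Z^4.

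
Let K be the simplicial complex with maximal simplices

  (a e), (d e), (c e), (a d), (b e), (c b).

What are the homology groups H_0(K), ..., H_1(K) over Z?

H_0 ≅ Z,  H_1 ≅ Z^2.

Order the vertices as a < b < c < d < e. Listing each simplex with vertices in this order, K has dimension 1 with simplices:

  0-simplices (5): a, b, c, d, e
  1-simplices (6): ad, ae, bc, be, ce, de

Hence C_0 ≅ Z^5, C_1 ≅ Z^6.

The boundary map ∂_1: C_1 → C_0 is given by ∂[p,q] = [q] − [p]. For instance
  ∂ae = e − a.
The 5×6 boundary matrix has rank 4 and Smith normal form diag(1,1,1,1).

Reading off H_k = ker ∂_k / im ∂_{k+1}:

  H_0: rank C_0 − rank ∂_1 = 5 − 4 = 1, and the invariant factors of ∂_1 are all 1, so H_0 ≅ Z.
  H_1: rank ker ∂_1 − rank ∂_2 = (6 − 4) − 0 = 2, and there is no ∂_2, so H_1 ≅ Z^2.

As a check, the Euler characteristic is 5 − 6 = -1, which agrees with 1 − 2 = -1.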